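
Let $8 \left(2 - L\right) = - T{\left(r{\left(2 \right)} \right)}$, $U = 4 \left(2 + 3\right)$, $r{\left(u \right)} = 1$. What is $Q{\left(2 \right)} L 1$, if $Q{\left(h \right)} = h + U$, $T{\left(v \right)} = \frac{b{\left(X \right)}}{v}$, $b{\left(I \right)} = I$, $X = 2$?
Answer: $\frac{99}{2} \approx 49.5$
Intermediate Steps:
$U = 20$ ($U = 4 \cdot 5 = 20$)
$T{\left(v \right)} = \frac{2}{v}$
$Q{\left(h \right)} = 20 + h$ ($Q{\left(h \right)} = h + 20 = 20 + h$)
$L = \frac{9}{4}$ ($L = 2 - \frac{\left(-1\right) \frac{2}{1}}{8} = 2 - \frac{\left(-1\right) 2 \cdot 1}{8} = 2 - \frac{\left(-1\right) 2}{8} = 2 - - \frac{1}{4} = 2 + \frac{1}{4} = \frac{9}{4} \approx 2.25$)
$Q{\left(2 \right)} L 1 = \left(20 + 2\right) \frac{9}{4} \cdot 1 = 22 \cdot \frac{9}{4} \cdot 1 = \frac{99}{2} \cdot 1 = \frac{99}{2}$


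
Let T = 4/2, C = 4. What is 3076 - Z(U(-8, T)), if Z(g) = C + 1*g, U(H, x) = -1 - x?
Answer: 3075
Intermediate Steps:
T = 2 (T = 4*(½) = 2)
Z(g) = 4 + g (Z(g) = 4 + 1*g = 4 + g)
3076 - Z(U(-8, T)) = 3076 - (4 + (-1 - 1*2)) = 3076 - (4 + (-1 - 2)) = 3076 - (4 - 3) = 3076 - 1*1 = 3076 - 1 = 3075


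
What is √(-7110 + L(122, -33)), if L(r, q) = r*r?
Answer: 13*√46 ≈ 88.170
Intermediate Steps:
L(r, q) = r²
√(-7110 + L(122, -33)) = √(-7110 + 122²) = √(-7110 + 14884) = √7774 = 13*√46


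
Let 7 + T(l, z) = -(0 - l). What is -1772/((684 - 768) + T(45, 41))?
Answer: 886/23 ≈ 38.522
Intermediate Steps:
T(l, z) = -7 + l (T(l, z) = -7 - (0 - l) = -7 - (-1)*l = -7 + l)
-1772/((684 - 768) + T(45, 41)) = -1772/((684 - 768) + (-7 + 45)) = -1772/(-84 + 38) = -1772/(-46) = -1772*(-1/46) = 886/23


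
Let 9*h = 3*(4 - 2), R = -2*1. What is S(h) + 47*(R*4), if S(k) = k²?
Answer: -3380/9 ≈ -375.56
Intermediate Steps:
R = -2
h = ⅔ (h = (3*(4 - 2))/9 = (3*2)/9 = (⅑)*6 = ⅔ ≈ 0.66667)
S(h) + 47*(R*4) = (⅔)² + 47*(-2*4) = 4/9 + 47*(-8) = 4/9 - 376 = -3380/9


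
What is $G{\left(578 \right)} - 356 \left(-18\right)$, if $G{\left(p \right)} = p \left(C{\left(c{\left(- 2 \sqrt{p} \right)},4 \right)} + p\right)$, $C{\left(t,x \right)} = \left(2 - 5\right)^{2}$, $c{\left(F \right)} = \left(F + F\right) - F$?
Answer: $345694$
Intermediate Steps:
$c{\left(F \right)} = F$ ($c{\left(F \right)} = 2 F - F = F$)
$C{\left(t,x \right)} = 9$ ($C{\left(t,x \right)} = \left(-3\right)^{2} = 9$)
$G{\left(p \right)} = p \left(9 + p\right)$
$G{\left(578 \right)} - 356 \left(-18\right) = 578 \left(9 + 578\right) - 356 \left(-18\right) = 578 \cdot 587 - -6408 = 339286 + 6408 = 345694$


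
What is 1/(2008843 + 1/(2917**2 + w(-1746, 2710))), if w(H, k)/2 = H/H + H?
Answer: 8505399/17086011243358 ≈ 4.9780e-7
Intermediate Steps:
w(H, k) = 2 + 2*H (w(H, k) = 2*(H/H + H) = 2*(1 + H) = 2 + 2*H)
1/(2008843 + 1/(2917**2 + w(-1746, 2710))) = 1/(2008843 + 1/(2917**2 + (2 + 2*(-1746)))) = 1/(2008843 + 1/(8508889 + (2 - 3492))) = 1/(2008843 + 1/(8508889 - 3490)) = 1/(2008843 + 1/8505399) = 1/(17086011243358/8505399) = 8505399/17086011243358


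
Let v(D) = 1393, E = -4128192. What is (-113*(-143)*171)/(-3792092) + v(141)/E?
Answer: -2853064277111/3913620964416 ≈ -0.72901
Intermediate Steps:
(-113*(-143)*171)/(-3792092) + v(141)/E = (-113*(-143)*171)/(-3792092) + 1393/(-4128192) = (16159*171)*(-1/3792092) + 1393*(-1/4128192) = 2763189*(-1/3792092) - 1393/4128192 = -2763189/3792092 - 1393/4128192 = -2853064277111/3913620964416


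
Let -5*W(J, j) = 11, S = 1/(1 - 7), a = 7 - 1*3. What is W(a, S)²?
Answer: 121/25 ≈ 4.8400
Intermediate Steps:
a = 4 (a = 7 - 3 = 4)
S = -⅙ (S = 1/(-6) = -⅙ ≈ -0.16667)
W(J, j) = -11/5 (W(J, j) = -⅕*11 = -11/5)
W(a, S)² = (-11/5)² = 121/25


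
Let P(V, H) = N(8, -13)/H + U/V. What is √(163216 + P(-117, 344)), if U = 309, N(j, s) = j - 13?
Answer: √7344153948066/6708 ≈ 404.00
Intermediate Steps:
N(j, s) = -13 + j
P(V, H) = -5/H + 309/V (P(V, H) = (-13 + 8)/H + 309/V = -5/H + 309/V)
√(163216 + P(-117, 344)) = √(163216 + (-5/344 + 309/(-117))) = √(163216 + (-5*1/344 + 309*(-1/117))) = √(163216 + (-5/344 - 103/39)) = √(163216 - 35627/13416) = √(2189670229/13416) = √7344153948066/6708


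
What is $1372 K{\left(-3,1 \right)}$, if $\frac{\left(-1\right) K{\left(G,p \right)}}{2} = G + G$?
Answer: $16464$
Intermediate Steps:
$K{\left(G,p \right)} = - 4 G$ ($K{\left(G,p \right)} = - 2 \left(G + G\right) = - 2 \cdot 2 G = - 4 G$)
$1372 K{\left(-3,1 \right)} = 1372 \left(\left(-4\right) \left(-3\right)\right) = 1372 \cdot 12 = 16464$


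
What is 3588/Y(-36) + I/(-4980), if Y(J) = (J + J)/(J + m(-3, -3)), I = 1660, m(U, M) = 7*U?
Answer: 17041/6 ≈ 2840.2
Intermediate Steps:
Y(J) = 2*J/(-21 + J) (Y(J) = (J + J)/(J + 7*(-3)) = (2*J)/(J - 21) = (2*J)/(-21 + J) = 2*J/(-21 + J))
3588/Y(-36) + I/(-4980) = 3588/((2*(-36)/(-21 - 36))) + 1660/(-4980) = 3588/((2*(-36)/(-57))) + 1660*(-1/4980) = 3588/((2*(-36)*(-1/57))) - ⅓ = 3588/(24/19) - ⅓ = 3588*(19/24) - ⅓ = 5681/2 - ⅓ = 17041/6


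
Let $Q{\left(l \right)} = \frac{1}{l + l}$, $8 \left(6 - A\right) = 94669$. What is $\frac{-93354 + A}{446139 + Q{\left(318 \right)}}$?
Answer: $- \frac{133791027}{567488810} \approx -0.23576$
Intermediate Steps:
$A = - \frac{94621}{8}$ ($A = 6 - \frac{94669}{8} = - \frac{94621}{8} \approx -11828.0$)
$Q{\left(l \right)} = \frac{1}{2 l}$
$\frac{-93354 + A}{446139 + Q{\left(318 \right)}} = \frac{-93354 - \frac{94621}{8}}{446139 + \frac{1}{2 \cdot 318}} = - \frac{841453}{8 \left(446139 + \frac{1}{2} \cdot \frac{1}{318}\right)} = - \frac{841453}{8 \left(446139 + \frac{1}{636}\right)} = - \frac{841453}{8 \cdot \frac{283744405}{636}} = \left(- \frac{841453}{8}\right) \frac{636}{283744405} = - \frac{133791027}{567488810}$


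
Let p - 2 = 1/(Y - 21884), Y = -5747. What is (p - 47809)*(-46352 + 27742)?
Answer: 24582976606980/27631 ≈ 8.8969e+8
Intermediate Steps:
p = 55261/27631 (p = 2 + 1/(-5747 - 21884) = 2 + 1/(-27631) = 2 - 1/27631 = 55261/27631 ≈ 2.0000)
(p - 47809)*(-46352 + 27742) = (55261/27631 - 47809)*(-46352 + 27742) = -1320955218/27631*(-18610) = 24582976606980/27631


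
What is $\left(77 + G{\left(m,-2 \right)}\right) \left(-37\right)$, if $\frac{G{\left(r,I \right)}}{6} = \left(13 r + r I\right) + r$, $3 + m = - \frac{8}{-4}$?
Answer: $-185$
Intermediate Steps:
$m = -1$ ($m = -3 - \frac{8}{-4} = -3 - -2 = -3 + 2 = -1$)
$G{\left(r,I \right)} = 84 r + 6 I r$ ($G{\left(r,I \right)} = 6 \left(\left(13 r + r I\right) + r\right) = 6 \left(\left(13 r + I r\right) + r\right) = 6 \left(14 r + I r\right) = 84 r + 6 I r$)
$\left(77 + G{\left(m,-2 \right)}\right) \left(-37\right) = \left(77 + 6 \left(-1\right) \left(14 - 2\right)\right) \left(-37\right) = \left(77 + 6 \left(-1\right) 12\right) \left(-37\right) = \left(77 - 72\right) \left(-37\right) = 5 \left(-37\right) = -185$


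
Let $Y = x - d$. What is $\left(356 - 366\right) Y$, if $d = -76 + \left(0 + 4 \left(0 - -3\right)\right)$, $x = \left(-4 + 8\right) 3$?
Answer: $-760$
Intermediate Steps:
$x = 12$ ($x = 4 \cdot 3 = 12$)
$d = -64$ ($d = -76 + \left(0 + 4 \left(0 + 3\right)\right) = -76 + \left(0 + 4 \cdot 3\right) = -76 + \left(0 + 12\right) = -76 + 12 = -64$)
$Y = 76$ ($Y = 12 - -64 = 12 + 64 = 76$)
$\left(356 - 366\right) Y = \left(356 - 366\right) 76 = \left(-10\right) 76 = -760$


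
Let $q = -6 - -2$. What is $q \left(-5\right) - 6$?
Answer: $14$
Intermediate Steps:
$q = -4$ ($q = -6 + 2 = -4$)
$q \left(-5\right) - 6 = \left(-4\right) \left(-5\right) - 6 = 20 - 6 = 14$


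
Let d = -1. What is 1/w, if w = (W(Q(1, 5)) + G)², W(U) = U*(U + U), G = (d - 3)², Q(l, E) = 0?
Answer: 1/256 ≈ 0.0039063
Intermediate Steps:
G = 16 (G = (-1 - 3)² = (-4)² = 16)
W(U) = 2*U² (W(U) = U*(2*U) = 2*U²)
w = 256 (w = (2*0² + 16)² = (2*0 + 16)² = (0 + 16)² = 16² = 256)
1/w = 1/256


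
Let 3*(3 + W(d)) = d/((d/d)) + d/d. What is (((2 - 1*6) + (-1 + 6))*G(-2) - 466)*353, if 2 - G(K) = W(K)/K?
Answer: -493141/3 ≈ -1.6438e+5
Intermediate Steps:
W(d) = -8/3 + d/3 (W(d) = -3 + (d/((d/d)) + d/d)/3 = -3 + (d/1 + 1)/3 = -3 + (d*1 + 1)/3 = -3 + (d + 1)/3 = -3 + (1 + d)/3 = -3 + (⅓ + d/3) = -8/3 + d/3)
G(K) = 2 - (-8/3 + K/3)/K
(((2 - 1*6) + (-1 + 6))*G(-2) - 466)*353 = (((2 - 1*6) + (-1 + 6))*((⅓)*(8 + 5*(-2))/(-2)) - 466)*353 = (((2 - 6) + 5)*((⅓)*(-½)*(8 - 10)) - 466)*353 = ((-4 + 5)*((⅓)*(-½)*(-2)) - 466)*353 = (1*(⅓) - 466)*353 = (⅓ - 466)*353 = -1397/3*353 = -493141/3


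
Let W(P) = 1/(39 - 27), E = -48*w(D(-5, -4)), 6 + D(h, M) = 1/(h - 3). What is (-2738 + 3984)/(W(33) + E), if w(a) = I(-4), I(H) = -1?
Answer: 14952/577 ≈ 25.913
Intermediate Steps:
D(h, M) = -6 + 1/(-3 + h) (D(h, M) = -6 + 1/(h - 3) = -6 + 1/(-3 + h))
w(a) = -1
E = 48 (E = -48*(-1) = 48)
W(P) = 1/12
(-2738 + 3984)/(W(33) + E) = (-2738 + 3984)/(1/12 + 48) = 1246/(577/12) = 1246*(12/577) = 14952/577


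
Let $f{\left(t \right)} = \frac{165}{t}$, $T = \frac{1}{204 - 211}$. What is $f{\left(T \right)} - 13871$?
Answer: $-15026$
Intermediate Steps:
$T = - \frac{1}{7}$ ($T = \frac{1}{-7} = - \frac{1}{7} \approx -0.14286$)
$f{\left(T \right)} - 13871 = \frac{165}{- \frac{1}{7}} - 13871 = 165 \left(-7\right) - 13871 = -1155 - 13871 = -15026$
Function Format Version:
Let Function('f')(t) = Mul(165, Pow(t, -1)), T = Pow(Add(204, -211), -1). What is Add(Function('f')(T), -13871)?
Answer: -15026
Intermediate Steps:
T = Rational(-1, 7) (T = Pow(-7, -1) = Rational(-1, 7) ≈ -0.14286)
Add(Function('f')(T), -13871) = Add(Mul(165, Pow(Rational(-1, 7), -1)), -13871) = Add(Mul(165, -7), -13871) = Add(-1155, -13871) = -15026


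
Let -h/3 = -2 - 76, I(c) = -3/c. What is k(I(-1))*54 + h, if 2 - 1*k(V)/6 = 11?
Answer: -2682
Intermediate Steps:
k(V) = -54 (k(V) = 12 - 6*11 = 12 - 66 = -54)
h = 234 (h = -3*(-2 - 76) = -3*(-78) = 234)
k(I(-1))*54 + h = -54*54 + 234 = -2916 + 234 = -2682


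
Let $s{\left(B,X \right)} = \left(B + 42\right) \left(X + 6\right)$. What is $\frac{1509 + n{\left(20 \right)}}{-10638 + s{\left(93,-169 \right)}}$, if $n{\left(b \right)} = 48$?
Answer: $- \frac{173}{3627} \approx -0.047698$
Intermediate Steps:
$s{\left(B,X \right)} = \left(6 + X\right) \left(42 + B\right)$ ($s{\left(B,X \right)} = \left(42 + B\right) \left(6 + X\right) = \left(6 + X\right) \left(42 + B\right)$)
$\frac{1509 + n{\left(20 \right)}}{-10638 + s{\left(93,-169 \right)}} = \frac{1509 + 48}{-10638 + \left(252 + 6 \cdot 93 + 42 \left(-169\right) + 93 \left(-169\right)\right)} = \frac{1557}{-10638 + \left(252 + 558 - 7098 - 15717\right)} = \frac{1557}{-10638 - 22005} = \frac{1557}{-32643} = 1557 \left(- \frac{1}{32643}\right) = - \frac{173}{3627}$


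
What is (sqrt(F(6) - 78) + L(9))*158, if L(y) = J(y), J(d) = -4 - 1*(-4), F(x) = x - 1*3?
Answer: 790*I*sqrt(3) ≈ 1368.3*I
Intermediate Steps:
F(x) = -3 + x (F(x) = x - 3 = -3 + x)
J(d) = 0 (J(d) = -4 + 4 = 0)
L(y) = 0
(sqrt(F(6) - 78) + L(9))*158 = (sqrt((-3 + 6) - 78) + 0)*158 = (sqrt(3 - 78) + 0)*158 = (sqrt(-75) + 0)*158 = (5*I*sqrt(3) + 0)*158 = (5*I*sqrt(3))*158 = 790*I*sqrt(3)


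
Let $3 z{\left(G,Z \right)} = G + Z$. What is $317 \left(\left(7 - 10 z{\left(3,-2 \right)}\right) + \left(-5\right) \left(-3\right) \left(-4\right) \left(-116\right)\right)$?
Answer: $\frac{6622447}{3} \approx 2.2075 \cdot 10^{6}$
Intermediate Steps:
$z{\left(G,Z \right)} = \frac{G}{3} + \frac{Z}{3}$ ($z{\left(G,Z \right)} = \frac{G + Z}{3} = \frac{G}{3} + \frac{Z}{3}$)
$317 \left(\left(7 - 10 z{\left(3,-2 \right)}\right) + \left(-5\right) \left(-3\right) \left(-4\right) \left(-116\right)\right) = 317 \left(\left(7 - 10 \left(\frac{1}{3} \cdot 3 + \frac{1}{3} \left(-2\right)\right)\right) + \left(-5\right) \left(-3\right) \left(-4\right) \left(-116\right)\right) = 317 \left(\left(7 - 10 \left(1 - \frac{2}{3}\right)\right) + 15 \left(-4\right) \left(-116\right)\right) = 317 \left(\left(7 - \frac{10}{3}\right) - -6960\right) = 317 \left(\left(7 - \frac{10}{3}\right) + 6960\right) = 317 \left(\frac{11}{3} + 6960\right) = 317 \cdot \frac{20891}{3} = \frac{6622447}{3}$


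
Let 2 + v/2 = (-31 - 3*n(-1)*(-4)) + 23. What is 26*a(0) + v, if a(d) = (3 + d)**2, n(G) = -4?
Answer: 118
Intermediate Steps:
v = -116 (v = -4 + 2*((-31 - 3*(-4)*(-4)) + 23) = -4 + 2*((-31 + 12*(-4)) + 23) = -4 + 2*((-31 - 48) + 23) = -4 + 2*(-79 + 23) = -4 + 2*(-56) = -4 - 112 = -116)
26*a(0) + v = 26*(3 + 0)**2 - 116 = 26*3**2 - 116 = 26*9 - 116 = 234 - 116 = 118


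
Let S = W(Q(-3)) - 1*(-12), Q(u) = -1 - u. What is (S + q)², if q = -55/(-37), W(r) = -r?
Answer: 180625/1369 ≈ 131.94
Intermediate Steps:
q = 55/37 (q = -55*(-1/37) = 55/37 ≈ 1.4865)
S = 10 (S = -(-1 - 1*(-3)) - 1*(-12) = -(-1 + 3) + 12 = -1*2 + 12 = -2 + 12 = 10)
(S + q)² = (10 + 55/37)² = (425/37)² = 180625/1369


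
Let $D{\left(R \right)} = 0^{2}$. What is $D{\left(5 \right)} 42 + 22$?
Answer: $22$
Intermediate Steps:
$D{\left(R \right)} = 0$
$D{\left(5 \right)} 42 + 22 = 0 \cdot 42 + 22 = 0 + 22 = 22$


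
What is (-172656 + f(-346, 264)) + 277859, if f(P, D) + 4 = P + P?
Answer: 104507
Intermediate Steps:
f(P, D) = -4 + 2*P (f(P, D) = -4 + (P + P) = -4 + 2*P)
(-172656 + f(-346, 264)) + 277859 = (-172656 + (-4 + 2*(-346))) + 277859 = (-172656 + (-4 - 692)) + 277859 = (-172656 - 696) + 277859 = -173352 + 277859 = 104507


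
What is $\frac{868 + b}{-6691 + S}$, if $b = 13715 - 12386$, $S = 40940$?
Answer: $\frac{2197}{34249} \approx 0.064148$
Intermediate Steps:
$b = 1329$ ($b = 13715 - 12386 = 1329$)
$\frac{868 + b}{-6691 + S} = \frac{868 + 1329}{-6691 + 40940} = \frac{2197}{34249}$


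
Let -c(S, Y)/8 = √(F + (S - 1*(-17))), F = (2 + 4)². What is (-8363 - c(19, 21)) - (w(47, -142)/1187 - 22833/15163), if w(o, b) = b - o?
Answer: -2550700475/305059 + 48*√2 ≈ -8293.5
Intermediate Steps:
F = 36 (F = 6² = 36)
c(S, Y) = -8*√(53 + S) (c(S, Y) = -8*√(36 + (S - 1*(-17))) = -8*√(36 + (S + 17)) = -8*√(36 + (17 + S)) = -8*√(53 + S))
(-8363 - c(19, 21)) - (w(47, -142)/1187 - 22833/15163) = (-8363 - (-8)*√(53 + 19)) - ((-142 - 1*47)/1187 - 22833/15163) = (-8363 - (-8)*√72) - ((-142 - 47)*(1/1187) - 22833*1/15163) = (-8363 - (-8)*6*√2) - (-189*1/1187 - 387/257) = (-8363 - (-48)*√2) - (-189/1187 - 387/257) = (-8363 + 48*√2) - 1*(-507942/305059) = (-8363 + 48*√2) + 507942/305059 = -2550700475/305059 + 48*√2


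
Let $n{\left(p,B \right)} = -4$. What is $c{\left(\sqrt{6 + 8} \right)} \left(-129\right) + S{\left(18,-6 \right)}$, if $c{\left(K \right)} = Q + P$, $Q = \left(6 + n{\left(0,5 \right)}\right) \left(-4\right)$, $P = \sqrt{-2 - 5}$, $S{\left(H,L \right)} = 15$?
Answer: $1047 - 129 i \sqrt{7} \approx 1047.0 - 341.3 i$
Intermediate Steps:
$P = i \sqrt{7}$ ($P = \sqrt{-7} = i \sqrt{7} \approx 2.6458 i$)
$Q = -8$ ($Q = \left(6 - 4\right) \left(-4\right) = 2 \left(-4\right) = -8$)
$c{\left(K \right)} = -8 + i \sqrt{7}$
$c{\left(\sqrt{6 + 8} \right)} \left(-129\right) + S{\left(18,-6 \right)} = \left(-8 + i \sqrt{7}\right) \left(-129\right) + 15 = \left(1032 - 129 i \sqrt{7}\right) + 15 = 1047 - 129 i \sqrt{7}$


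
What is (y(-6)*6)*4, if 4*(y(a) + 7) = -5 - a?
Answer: -162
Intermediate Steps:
y(a) = -33/4 - a/4 (y(a) = -7 + (-5 - a)/4 = -7 + (-5/4 - a/4) = -33/4 - a/4)
(y(-6)*6)*4 = ((-33/4 - 1/4*(-6))*6)*4 = ((-33/4 + 3/2)*6)*4 = -27/4*6*4 = -81/2*4 = -162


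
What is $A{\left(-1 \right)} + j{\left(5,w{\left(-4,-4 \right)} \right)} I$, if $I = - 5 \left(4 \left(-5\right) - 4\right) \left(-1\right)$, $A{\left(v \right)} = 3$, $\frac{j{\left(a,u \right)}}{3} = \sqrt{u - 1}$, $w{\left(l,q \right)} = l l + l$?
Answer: $3 - 360 \sqrt{11} \approx -1191.0$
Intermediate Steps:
$w{\left(l,q \right)} = l + l^{2}$ ($w{\left(l,q \right)} = l^{2} + l = l + l^{2}$)
$j{\left(a,u \right)} = 3 \sqrt{-1 + u}$ ($j{\left(a,u \right)} = 3 \sqrt{u - 1} = 3 \sqrt{-1 + u}$)
$I = -120$ ($I = - 5 \left(-20 - 4\right) \left(-1\right) = \left(-5\right) \left(-24\right) \left(-1\right) = 120 \left(-1\right) = -120$)
$A{\left(-1 \right)} + j{\left(5,w{\left(-4,-4 \right)} \right)} I = 3 + 3 \sqrt{-1 - 4 \left(1 - 4\right)} \left(-120\right) = 3 + 3 \sqrt{-1 - -12} \left(-120\right) = 3 + 3 \sqrt{-1 + 12} \left(-120\right) = 3 + 3 \sqrt{11} \left(-120\right) = 3 - 360 \sqrt{11}$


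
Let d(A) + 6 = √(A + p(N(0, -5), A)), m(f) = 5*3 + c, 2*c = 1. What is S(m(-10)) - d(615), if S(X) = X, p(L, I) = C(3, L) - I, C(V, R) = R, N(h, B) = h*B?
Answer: 43/2 ≈ 21.500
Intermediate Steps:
c = ½ (c = (½)*1 = ½ ≈ 0.50000)
N(h, B) = B*h
m(f) = 31/2 (m(f) = 5*3 + ½ = 15 + ½ = 31/2)
p(L, I) = L - I
d(A) = -6 (d(A) = -6 + √(A + (-5*0 - A)) = -6 + √(A + (0 - A)) = -6 + √(A - A) = -6 + √0 = -6 + 0 = -6)
S(m(-10)) - d(615) = 31/2 - 1*(-6) = 31/2 + 6 = 43/2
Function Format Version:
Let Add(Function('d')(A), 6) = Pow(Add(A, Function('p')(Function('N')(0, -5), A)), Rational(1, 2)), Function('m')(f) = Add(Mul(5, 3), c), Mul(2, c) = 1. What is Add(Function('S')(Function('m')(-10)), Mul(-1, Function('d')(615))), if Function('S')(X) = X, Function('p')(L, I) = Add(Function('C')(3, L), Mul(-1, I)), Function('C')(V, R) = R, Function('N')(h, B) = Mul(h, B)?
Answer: Rational(43, 2) ≈ 21.500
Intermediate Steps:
c = Rational(1, 2) (c = Mul(Rational(1, 2), 1) = Rational(1, 2) ≈ 0.50000)
Function('N')(h, B) = Mul(B, h)
Function('m')(f) = Rational(31, 2) (Function('m')(f) = Add(Mul(5, 3), Rational(1, 2)) = Add(15, Rational(1, 2)) = Rational(31, 2))
Function('p')(L, I) = Add(L, Mul(-1, I))
Function('d')(A) = -6 (Function('d')(A) = Add(-6, Pow(Add(A, Add(Mul(-5, 0), Mul(-1, A))), Rational(1, 2))) = Add(-6, Pow(Add(A, Add(0, Mul(-1, A))), Rational(1, 2))) = Add(-6, Pow(Add(A, Mul(-1, A)), Rational(1, 2))) = Add(-6, Pow(0, Rational(1, 2))) = Add(-6, 0) = -6)
Add(Function('S')(Function('m')(-10)), Mul(-1, Function('d')(615))) = Add(Rational(31, 2), Mul(-1, -6)) = Add(Rational(31, 2), 6) = Rational(43, 2)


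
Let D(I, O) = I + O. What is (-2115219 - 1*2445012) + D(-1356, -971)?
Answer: -4562558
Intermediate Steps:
(-2115219 - 1*2445012) + D(-1356, -971) = (-2115219 - 1*2445012) + (-1356 - 971) = (-2115219 - 2445012) - 2327 = -4560231 - 2327 = -4562558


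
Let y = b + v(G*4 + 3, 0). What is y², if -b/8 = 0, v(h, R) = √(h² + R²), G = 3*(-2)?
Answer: 441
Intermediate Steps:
G = -6
v(h, R) = √(R² + h²)
b = 0 (b = -8*0 = 0)
y = 21 (y = 0 + √(0² + (-6*4 + 3)²) = 0 + √(0 + (-24 + 3)²) = 0 + √(0 + (-21)²) = 0 + √(0 + 441) = 0 + √441 = 0 + 21 = 21)
y² = 21² = 441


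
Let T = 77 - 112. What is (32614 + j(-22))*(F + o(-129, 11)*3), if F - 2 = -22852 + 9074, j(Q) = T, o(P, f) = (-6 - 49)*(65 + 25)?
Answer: -932606454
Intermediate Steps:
o(P, f) = -4950 (o(P, f) = -55*90 = -4950)
T = -35
j(Q) = -35
F = -13776 (F = 2 + (-22852 + 9074) = 2 - 13778 = -13776)
(32614 + j(-22))*(F + o(-129, 11)*3) = (32614 - 35)*(-13776 - 4950*3) = 32579*(-13776 - 14850) = 32579*(-28626) = -932606454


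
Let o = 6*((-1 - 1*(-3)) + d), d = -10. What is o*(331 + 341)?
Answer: -32256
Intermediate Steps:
o = -48 (o = 6*((-1 - 1*(-3)) - 10) = 6*((-1 + 3) - 10) = 6*(2 - 10) = 6*(-8) = -48)
o*(331 + 341) = -48*(331 + 341) = -48*672 = -32256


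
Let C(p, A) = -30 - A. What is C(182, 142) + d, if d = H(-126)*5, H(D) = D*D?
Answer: 79208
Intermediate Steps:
H(D) = D²
d = 79380 (d = (-126)²*5 = 15876*5 = 79380)
C(182, 142) + d = (-30 - 1*142) + 79380 = (-30 - 142) + 79380 = -172 + 79380 = 79208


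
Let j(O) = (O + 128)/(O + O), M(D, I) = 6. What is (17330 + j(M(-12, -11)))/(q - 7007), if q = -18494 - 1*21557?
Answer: -104047/282348 ≈ -0.36851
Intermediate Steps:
q = -40051 (q = -18494 - 21557 = -40051)
j(O) = (128 + O)/(2*O) (j(O) = (128 + O)/((2*O)) = (128 + O)*(1/(2*O)) = (128 + O)/(2*O))
(17330 + j(M(-12, -11)))/(q - 7007) = (17330 + (½)*(128 + 6)/6)/(-40051 - 7007) = (17330 + (½)*(⅙)*134)/(-47058) = (17330 + 67/6)*(-1/47058) = (104047/6)*(-1/47058) = -104047/282348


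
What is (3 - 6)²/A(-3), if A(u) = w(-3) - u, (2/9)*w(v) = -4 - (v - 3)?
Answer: ¾ ≈ 0.75000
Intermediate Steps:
w(v) = -9/2 - 9*v/2 (w(v) = 9*(-4 - (v - 3))/2 = 9*(-4 - (-3 + v))/2 = 9*(-4 + (3 - v))/2 = 9*(-1 - v)/2 = -9/2 - 9*v/2)
A(u) = 9 - u (A(u) = (-9/2 - 9/2*(-3)) - u = (-9/2 + 27/2) - u = 9 - u)
(3 - 6)²/A(-3) = (3 - 6)²/(9 - 1*(-3)) = (-3)²/(9 + 3) = 9/12 = 9*(1/12) = ¾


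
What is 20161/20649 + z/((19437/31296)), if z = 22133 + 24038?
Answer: 9945842724047/133784871 ≈ 74342.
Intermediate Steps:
z = 46171
20161/20649 + z/((19437/31296)) = 20161/20649 + 46171/((19437/31296)) = 20161*(1/20649) + 46171/((19437*(1/31296))) = 20161/20649 + 46171/(6479/10432) = 20161/20649 + 46171*(10432/6479) = 20161/20649 + 481655872/6479 = 9945842724047/133784871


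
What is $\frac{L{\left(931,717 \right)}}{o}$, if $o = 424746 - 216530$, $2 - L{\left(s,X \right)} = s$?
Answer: $- \frac{929}{208216} \approx -0.0044617$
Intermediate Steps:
$L{\left(s,X \right)} = 2 - s$
$o = 208216$ ($o = 424746 - 216530 = 208216$)
$\frac{L{\left(931,717 \right)}}{o} = \frac{2 - 931}{208216} = \left(2 - 931\right) \frac{1}{208216} = \left(-929\right) \frac{1}{208216} = - \frac{929}{208216}$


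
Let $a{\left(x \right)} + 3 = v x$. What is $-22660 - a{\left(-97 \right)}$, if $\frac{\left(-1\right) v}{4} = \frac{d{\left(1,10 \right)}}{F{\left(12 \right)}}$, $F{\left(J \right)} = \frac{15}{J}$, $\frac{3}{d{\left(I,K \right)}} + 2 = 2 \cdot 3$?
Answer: $- \frac{114449}{5} \approx -22890.0$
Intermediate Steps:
$d{\left(I,K \right)} = \frac{3}{4}$ ($d{\left(I,K \right)} = \frac{3}{-2 + 2 \cdot 3} = \frac{3}{-2 + 6} = \frac{3}{4}$)
$v = - \frac{12}{5}$ ($v = - 4 \frac{3}{4 \cdot \frac{15}{12}} = - 4 \frac{3}{4 \cdot 15 \cdot \frac{1}{12}} = - 4 \frac{3}{4 \cdot \frac{5}{4}} = - 4 \cdot \frac{3}{4} \cdot \frac{4}{5} = \left(-4\right) \frac{3}{5} = - \frac{12}{5} \approx -2.4$)
$a{\left(x \right)} = -3 - \frac{12 x}{5}$
$-22660 - a{\left(-97 \right)} = -22660 - \left(-3 - - \frac{1164}{5}\right) = -22660 - \left(-3 + \frac{1164}{5}\right) = -22660 - \frac{1149}{5} = - \frac{114449}{5}$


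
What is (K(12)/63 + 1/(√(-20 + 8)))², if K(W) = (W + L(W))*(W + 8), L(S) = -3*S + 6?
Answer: 19151/588 + 40*I*√3/21 ≈ 32.57 + 3.2991*I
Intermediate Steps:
L(S) = 6 - 3*S
K(W) = (6 - 2*W)*(8 + W) (K(W) = (W + (6 - 3*W))*(W + 8) = (6 - 2*W)*(8 + W))
(K(12)/63 + 1/(√(-20 + 8)))² = ((48 - 10*12 - 2*12²)/63 + 1/(√(-20 + 8)))² = ((48 - 120 - 2*144)*(1/63) + 1/(√(-12)))² = ((48 - 120 - 288)*(1/63) + 1/(2*I*√3))² = (-360*1/63 - I*√3/6)² = (-40/7 - I*√3/6)²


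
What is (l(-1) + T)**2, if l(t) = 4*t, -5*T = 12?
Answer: 1024/25 ≈ 40.960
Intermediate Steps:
T = -12/5 (T = -1/5*12 = -12/5 ≈ -2.4000)
(l(-1) + T)**2 = (4*(-1) - 12/5)**2 = (-4 - 12/5)**2 = (-32/5)**2 = 1024/25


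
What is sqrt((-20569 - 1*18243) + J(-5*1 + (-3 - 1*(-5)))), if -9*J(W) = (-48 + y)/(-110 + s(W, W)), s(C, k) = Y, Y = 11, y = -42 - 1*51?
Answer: I*sqrt(380397963)/99 ≈ 197.01*I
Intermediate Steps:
y = -93 (y = -42 - 51 = -93)
s(C, k) = 11
J(W) = -47/297 (J(W) = -(-48 - 93)/(9*(-110 + 11)) = -(-47)/(3*(-99)) = -(-47)*(-1)/(3*99) = -1/9*47/33 = -47/297)
sqrt((-20569 - 1*18243) + J(-5*1 + (-3 - 1*(-5)))) = sqrt((-20569 - 1*18243) - 47/297) = sqrt((-20569 - 18243) - 47/297) = sqrt(-38812 - 47/297) = sqrt(-11527211/297) = I*sqrt(380397963)/99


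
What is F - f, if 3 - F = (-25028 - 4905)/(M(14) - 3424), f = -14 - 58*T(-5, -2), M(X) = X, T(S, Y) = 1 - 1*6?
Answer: -960863/3410 ≈ -281.78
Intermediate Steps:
T(S, Y) = -5 (T(S, Y) = 1 - 6 = -5)
f = 276 (f = -14 - 58*(-5) = -14 + 290 = 276)
F = -19703/3410 (F = 3 - (-25028 - 4905)/(14 - 3424) = 3 - (-29933)/(-3410) = 3 - (-29933)*(-1)/3410 = 3 - 1*29933/3410 = 3 - 29933/3410 = -19703/3410 ≈ -5.7780)
F - f = -19703/3410 - 1*276 = -19703/3410 - 276 = -960863/3410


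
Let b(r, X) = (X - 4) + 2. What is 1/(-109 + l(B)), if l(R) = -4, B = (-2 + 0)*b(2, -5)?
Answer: -1/113 ≈ -0.0088496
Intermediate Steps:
b(r, X) = -2 + X (b(r, X) = (-4 + X) + 2 = -2 + X)
B = 14 (B = (-2 + 0)*(-2 - 5) = -2*(-7) = 14)
1/(-109 + l(B)) = 1/(-109 - 4) = 1/(-113) = -1/113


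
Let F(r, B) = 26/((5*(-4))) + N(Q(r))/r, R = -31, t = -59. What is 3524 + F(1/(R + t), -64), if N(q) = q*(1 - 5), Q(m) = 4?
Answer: 49627/10 ≈ 4962.7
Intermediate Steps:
N(q) = -4*q (N(q) = q*(-4) = -4*q)
F(r, B) = -13/10 - 16/r (F(r, B) = 26/((5*(-4))) + (-4*4)/r = 26/(-20) - 16/r = 26*(-1/20) - 16/r = -13/10 - 16/r)
3524 + F(1/(R + t), -64) = 3524 + (-13/10 - 16/(1/(-31 - 59))) = 3524 + (-13/10 - 16/(1/(-90))) = 3524 + (-13/10 - 16/(-1/90)) = 3524 + (-13/10 - 16*(-90)) = 3524 + (-13/10 + 1440) = 3524 + 14387/10 = 49627/10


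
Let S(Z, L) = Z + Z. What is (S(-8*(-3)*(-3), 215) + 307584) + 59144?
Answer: 366584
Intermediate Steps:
S(Z, L) = 2*Z
(S(-8*(-3)*(-3), 215) + 307584) + 59144 = (2*(-8*(-3)*(-3)) + 307584) + 59144 = (2*(24*(-3)) + 307584) + 59144 = (2*(-72) + 307584) + 59144 = (-144 + 307584) + 59144 = 307440 + 59144 = 366584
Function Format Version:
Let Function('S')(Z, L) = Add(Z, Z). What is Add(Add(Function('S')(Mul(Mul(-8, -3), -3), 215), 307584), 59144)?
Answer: 366584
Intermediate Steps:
Function('S')(Z, L) = Mul(2, Z)
Add(Add(Function('S')(Mul(Mul(-8, -3), -3), 215), 307584), 59144) = Add(Add(Mul(2, Mul(Mul(-8, -3), -3)), 307584), 59144) = Add(Add(Mul(2, Mul(24, -3)), 307584), 59144) = Add(Add(Mul(2, -72), 307584), 59144) = Add(Add(-144, 307584), 59144) = Add(307440, 59144) = 366584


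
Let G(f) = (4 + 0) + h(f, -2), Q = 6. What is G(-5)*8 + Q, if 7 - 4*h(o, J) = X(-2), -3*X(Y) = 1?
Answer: 158/3 ≈ 52.667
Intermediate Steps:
X(Y) = -⅓ (X(Y) = -⅓*1 = -⅓)
h(o, J) = 11/6 (h(o, J) = 7/4 - ¼*(-⅓) = 7/4 + 1/12 = 11/6)
G(f) = 35/6 (G(f) = (4 + 0) + 11/6 = 4 + 11/6 = 35/6)
G(-5)*8 + Q = (35/6)*8 + 6 = 140/3 + 6 = 158/3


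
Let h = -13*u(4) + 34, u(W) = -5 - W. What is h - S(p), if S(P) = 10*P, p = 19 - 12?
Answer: 81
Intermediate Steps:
h = 151 (h = -13*(-5 - 1*4) + 34 = -13*(-5 - 4) + 34 = -13*(-9) + 34 = 117 + 34 = 151)
p = 7
h - S(p) = 151 - 10*7 = 151 - 1*70 = 151 - 70 = 81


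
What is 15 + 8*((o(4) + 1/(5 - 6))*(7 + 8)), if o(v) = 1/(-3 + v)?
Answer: 15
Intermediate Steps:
15 + 8*((o(4) + 1/(5 - 6))*(7 + 8)) = 15 + 8*((1/(-3 + 4) + 1/(5 - 6))*(7 + 8)) = 15 + 8*((1/1 + 1/(-1))*15) = 15 + 8*((1 - 1)*15) = 15 + 8*(0*15) = 15 + 8*0 = 15 + 0 = 15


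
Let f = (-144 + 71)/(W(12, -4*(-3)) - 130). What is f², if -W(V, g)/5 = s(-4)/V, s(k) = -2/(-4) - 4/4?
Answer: 3069504/9703225 ≈ 0.31634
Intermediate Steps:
s(k) = -½ (s(k) = -2*(-¼) - 4*¼ = ½ - 1 = -½)
W(V, g) = 5/(2*V) (W(V, g) = -(-5)/(2*V) = 5/(2*V))
f = 1752/3115 (f = (-144 + 71)/((5/2)/12 - 130) = -73/((5/2)*(1/12) - 130) = -73/(5/24 - 130) = -73/(-3115/24) = -73*(-24/3115) = 1752/3115 ≈ 0.56244)
f² = (1752/3115)² = 3069504/9703225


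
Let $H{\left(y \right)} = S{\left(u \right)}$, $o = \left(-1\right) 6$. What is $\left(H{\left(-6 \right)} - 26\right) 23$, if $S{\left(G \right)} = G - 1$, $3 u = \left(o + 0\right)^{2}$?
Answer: $-345$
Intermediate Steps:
$o = -6$
$u = 12$ ($u = \frac{\left(-6 + 0\right)^{2}}{3} = \frac{\left(-6\right)^{2}}{3} = \frac{1}{3} \cdot 36 = 12$)
$S{\left(G \right)} = -1 + G$ ($S{\left(G \right)} = G - 1 = -1 + G$)
$H{\left(y \right)} = 11$ ($H{\left(y \right)} = -1 + 12 = 11$)
$\left(H{\left(-6 \right)} - 26\right) 23 = \left(11 - 26\right) 23 = \left(-15\right) 23 = -345$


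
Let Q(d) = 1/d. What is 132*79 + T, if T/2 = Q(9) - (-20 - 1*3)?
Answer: 94268/9 ≈ 10474.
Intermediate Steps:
T = 416/9 (T = 2*(1/9 - (-20 - 1*3)) = 2*(⅑ - (-20 - 3)) = 2*(⅑ - 1*(-23)) = 2*(⅑ + 23) = 2*(208/9) = 416/9 ≈ 46.222)
132*79 + T = 132*79 + 416/9 = 10428 + 416/9 = 94268/9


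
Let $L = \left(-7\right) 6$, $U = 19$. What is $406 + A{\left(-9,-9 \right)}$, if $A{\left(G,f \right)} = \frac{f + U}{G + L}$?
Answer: $\frac{20696}{51} \approx 405.8$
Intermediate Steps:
$L = -42$
$A{\left(G,f \right)} = \frac{19 + f}{-42 + G}$ ($A{\left(G,f \right)} = \frac{f + 19}{G - 42} = \frac{19 + f}{-42 + G}$)
$406 + A{\left(-9,-9 \right)} = 406 + \frac{19 - 9}{-42 - 9} = 406 + \frac{1}{-51} \cdot 10 = 406 - \frac{10}{51} = \frac{20696}{51}$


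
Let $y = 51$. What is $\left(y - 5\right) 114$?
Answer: $5244$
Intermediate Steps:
$\left(y - 5\right) 114 = \left(51 - 5\right) 114 = 46 \cdot 114 = 5244$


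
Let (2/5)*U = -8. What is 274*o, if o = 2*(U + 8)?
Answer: -6576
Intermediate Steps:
U = -20 (U = (5/2)*(-8) = -20)
o = -24 (o = 2*(-20 + 8) = 2*(-12) = -24)
274*o = 274*(-24) = -6576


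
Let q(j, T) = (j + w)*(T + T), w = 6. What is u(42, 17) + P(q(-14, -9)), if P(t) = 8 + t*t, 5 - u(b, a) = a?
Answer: 20732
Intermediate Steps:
u(b, a) = 5 - a
q(j, T) = 2*T*(6 + j) (q(j, T) = (j + 6)*(T + T) = (6 + j)*(2*T) = 2*T*(6 + j))
P(t) = 8 + t**2
u(42, 17) + P(q(-14, -9)) = (5 - 1*17) + (8 + (2*(-9)*(6 - 14))**2) = (5 - 17) + (8 + (2*(-9)*(-8))**2) = -12 + (8 + 144**2) = -12 + (8 + 20736) = -12 + 20744 = 20732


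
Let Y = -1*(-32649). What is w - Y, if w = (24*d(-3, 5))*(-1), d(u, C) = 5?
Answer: -32769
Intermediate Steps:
Y = 32649
w = -120 (w = (24*5)*(-1) = 120*(-1) = -120)
w - Y = -120 - 1*32649 = -120 - 32649 = -32769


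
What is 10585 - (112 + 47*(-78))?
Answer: 14139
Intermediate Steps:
10585 - (112 + 47*(-78)) = 10585 - (112 - 3666) = 10585 - 1*(-3554) = 10585 + 3554 = 14139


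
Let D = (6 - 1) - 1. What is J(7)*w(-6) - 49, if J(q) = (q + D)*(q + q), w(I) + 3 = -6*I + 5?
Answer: 5803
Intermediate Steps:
D = 4 (D = 5 - 1 = 4)
w(I) = 2 - 6*I (w(I) = -3 + (-6*I + 5) = -3 + (5 - 6*I) = 2 - 6*I)
J(q) = 2*q*(4 + q) (J(q) = (q + 4)*(q + q) = (4 + q)*(2*q) = 2*q*(4 + q))
J(7)*w(-6) - 49 = (2*7*(4 + 7))*(2 - 6*(-6)) - 49 = (2*7*11)*(2 + 36) - 49 = 154*38 - 49 = 5852 - 49 = 5803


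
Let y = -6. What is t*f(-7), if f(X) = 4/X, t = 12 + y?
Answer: -24/7 ≈ -3.4286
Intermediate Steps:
t = 6 (t = 12 - 6 = 6)
t*f(-7) = 6*(4/(-7)) = 6*(4*(-⅐)) = 6*(-4/7) = -24/7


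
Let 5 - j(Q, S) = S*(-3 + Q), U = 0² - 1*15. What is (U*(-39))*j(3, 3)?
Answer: 2925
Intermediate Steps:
U = -15 (U = 0 - 15 = -15)
j(Q, S) = 5 - S*(-3 + Q)
(U*(-39))*j(3, 3) = (-15*(-39))*(5 + 3*3 - 1*3*3) = 585*(5 + 9 - 9) = 585*5 = 2925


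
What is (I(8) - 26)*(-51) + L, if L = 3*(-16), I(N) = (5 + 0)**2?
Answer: 3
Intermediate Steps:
I(N) = 25 (I(N) = 5**2 = 25)
L = -48
(I(8) - 26)*(-51) + L = (25 - 26)*(-51) - 48 = -1*(-51) - 48 = 51 - 48 = 3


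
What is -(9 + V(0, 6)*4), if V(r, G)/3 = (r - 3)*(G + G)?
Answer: 423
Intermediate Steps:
V(r, G) = 6*G*(-3 + r) (V(r, G) = 3*((r - 3)*(G + G)) = 3*((-3 + r)*(2*G)) = 3*(2*G*(-3 + r)) = 6*G*(-3 + r))
-(9 + V(0, 6)*4) = -(9 + (6*6*(-3 + 0))*4) = -(9 + (6*6*(-3))*4) = -(9 - 108*4) = -(9 - 432) = -1*(-423) = 423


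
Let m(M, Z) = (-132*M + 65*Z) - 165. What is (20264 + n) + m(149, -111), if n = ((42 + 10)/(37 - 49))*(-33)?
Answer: -6641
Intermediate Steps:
m(M, Z) = -165 - 132*M + 65*Z
n = 143 (n = (52/(-12))*(-33) = (52*(-1/12))*(-33) = -13/3*(-33) = 143)
(20264 + n) + m(149, -111) = (20264 + 143) + (-165 - 132*149 + 65*(-111)) = 20407 + (-165 - 19668 - 7215) = 20407 - 27048 = -6641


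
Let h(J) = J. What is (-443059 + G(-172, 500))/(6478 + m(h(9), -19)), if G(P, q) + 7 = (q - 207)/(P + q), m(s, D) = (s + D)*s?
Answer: -145325355/2095264 ≈ -69.359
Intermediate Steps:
m(s, D) = s*(D + s) (m(s, D) = (D + s)*s = s*(D + s))
G(P, q) = -7 + (-207 + q)/(P + q) (G(P, q) = -7 + (q - 207)/(P + q) = -7 + (-207 + q)/(P + q))
(-443059 + G(-172, 500))/(6478 + m(h(9), -19)) = (-443059 + (-207 - 7*(-172) - 6*500)/(-172 + 500))/(6478 + 9*(-19 + 9)) = (-443059 + (-207 + 1204 - 3000)/328)/(6478 + 9*(-10)) = (-443059 + (1/328)*(-2003))/(6478 - 90) = (-443059 - 2003/328)/6388 = -145325355/328*1/6388 = -145325355/2095264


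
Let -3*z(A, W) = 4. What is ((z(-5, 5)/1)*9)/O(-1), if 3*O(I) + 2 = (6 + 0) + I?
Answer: -12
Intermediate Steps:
z(A, W) = -4/3 (z(A, W) = -⅓*4 = -4/3)
O(I) = 4/3 + I/3 (O(I) = -⅔ + ((6 + 0) + I)/3 = -⅔ + (6 + I)/3 = -⅔ + (2 + I/3) = 4/3 + I/3)
((z(-5, 5)/1)*9)/O(-1) = (-4/3/1*9)/(4/3 + (⅓)*(-1)) = (-4/3*1*9)/(4/3 - ⅓) = -4/3*9/1 = -12*1 = -12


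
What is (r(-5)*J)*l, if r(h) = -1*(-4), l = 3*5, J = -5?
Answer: -300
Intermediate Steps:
l = 15
r(h) = 4
(r(-5)*J)*l = (4*(-5))*15 = -20*15 = -300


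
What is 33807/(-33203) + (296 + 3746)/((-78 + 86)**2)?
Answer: 66021439/1062496 ≈ 62.138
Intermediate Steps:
33807/(-33203) + (296 + 3746)/((-78 + 86)**2) = 33807*(-1/33203) + 4042/(8**2) = -33807/33203 + 4042/64 = -33807/33203 + 4042*(1/64) = -33807/33203 + 2021/32 = 66021439/1062496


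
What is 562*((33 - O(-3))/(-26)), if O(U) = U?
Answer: -10116/13 ≈ -778.15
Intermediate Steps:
562*((33 - O(-3))/(-26)) = 562*((33 - 1*(-3))/(-26)) = 562*((33 + 3)*(-1/26)) = 562*(36*(-1/26)) = 562*(-18/13) = -10116/13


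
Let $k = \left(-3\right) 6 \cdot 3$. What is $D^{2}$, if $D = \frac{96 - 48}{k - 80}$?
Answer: $\frac{576}{4489} \approx 0.12831$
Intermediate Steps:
$k = -54$ ($k = \left(-18\right) 3 = -54$)
$D = - \frac{24}{67}$ ($D = \frac{96 - 48}{-54 - 80} = \frac{48}{-134} = 48 \left(- \frac{1}{134}\right) = - \frac{24}{67} \approx -0.35821$)
$D^{2} = \left(- \frac{24}{67}\right)^{2} = \frac{576}{4489}$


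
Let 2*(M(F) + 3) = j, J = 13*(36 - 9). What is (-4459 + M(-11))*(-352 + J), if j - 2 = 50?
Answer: 4436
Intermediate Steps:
J = 351 (J = 13*27 = 351)
j = 52 (j = 2 + 50 = 52)
M(F) = 23 (M(F) = -3 + (½)*52 = -3 + 26 = 23)
(-4459 + M(-11))*(-352 + J) = (-4459 + 23)*(-352 + 351) = -4436*(-1) = 4436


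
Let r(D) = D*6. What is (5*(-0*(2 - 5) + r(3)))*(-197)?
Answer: -17730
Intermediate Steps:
r(D) = 6*D
(5*(-0*(2 - 5) + r(3)))*(-197) = (5*(-0*(2 - 5) + 6*3))*(-197) = (5*(-0*(-3) + 18))*(-197) = (5*(-2*0 + 18))*(-197) = (5*(0 + 18))*(-197) = (5*18)*(-197) = 90*(-197) = -17730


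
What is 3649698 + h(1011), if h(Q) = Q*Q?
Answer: 4671819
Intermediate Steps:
h(Q) = Q²
3649698 + h(1011) = 3649698 + 1011² = 3649698 + 1022121 = 4671819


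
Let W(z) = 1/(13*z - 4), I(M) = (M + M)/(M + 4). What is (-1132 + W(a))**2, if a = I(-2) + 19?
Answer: 60340483449/47089 ≈ 1.2814e+6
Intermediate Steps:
I(M) = 2*M/(4 + M) (I(M) = (2*M)/(4 + M) = 2*M/(4 + M))
a = 17 (a = 2*(-2)/(4 - 2) + 19 = 2*(-2)/2 + 19 = 2*(-2)*(1/2) + 19 = -2 + 19 = 17)
W(z) = 1/(-4 + 13*z)
(-1132 + W(a))**2 = (-1132 + 1/(-4 + 13*17))**2 = (-1132 + 1/(-4 + 221))**2 = (-1132 + 1/217)**2 = (-245643/217)**2 = 60340483449/47089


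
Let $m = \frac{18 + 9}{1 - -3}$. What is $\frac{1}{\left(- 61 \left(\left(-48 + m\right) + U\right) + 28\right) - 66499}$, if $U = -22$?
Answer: $- \frac{4}{250451} \approx -1.5971 \cdot 10^{-5}$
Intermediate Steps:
$m = \frac{27}{4}$ ($m = \frac{27}{1 + \left(-5 + 8\right)} = \frac{27}{1 + 3} = \frac{27}{4} \approx 6.75$)
$\frac{1}{\left(- 61 \left(\left(-48 + m\right) + U\right) + 28\right) - 66499} = \frac{1}{\left(- 61 \left(\left(-48 + \frac{27}{4}\right) - 22\right) + 28\right) - 66499} = \frac{1}{\left(- 61 \left(- \frac{165}{4} - 22\right) + 28\right) - 66499} = \frac{1}{\left(\left(-61\right) \left(- \frac{253}{4}\right) + 28\right) - 66499} = \frac{1}{\left(\frac{15433}{4} + 28\right) - 66499} = \frac{1}{\frac{15545}{4} - 66499} = \frac{1}{- \frac{250451}{4}} = - \frac{4}{250451}$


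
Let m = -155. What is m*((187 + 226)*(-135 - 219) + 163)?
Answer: 22636045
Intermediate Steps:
m*((187 + 226)*(-135 - 219) + 163) = -155*((187 + 226)*(-135 - 219) + 163) = -155*(413*(-354) + 163) = -155*(-146202 + 163) = -155*(-146039) = 22636045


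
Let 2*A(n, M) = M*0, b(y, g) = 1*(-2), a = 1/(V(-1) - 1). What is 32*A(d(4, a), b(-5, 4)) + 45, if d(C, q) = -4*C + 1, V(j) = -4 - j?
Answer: 45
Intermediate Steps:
a = -1/4 (a = 1/((-4 - 1*(-1)) - 1) = 1/((-4 + 1) - 1) = 1/(-3 - 1) = 1/(-4) = -1/4 ≈ -0.25000)
d(C, q) = 1 - 4*C
b(y, g) = -2
A(n, M) = 0 (A(n, M) = (M*0)/2 = (1/2)*0 = 0)
32*A(d(4, a), b(-5, 4)) + 45 = 32*0 + 45 = 0 + 45 = 45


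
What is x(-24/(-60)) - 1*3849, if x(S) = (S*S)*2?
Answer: -96217/25 ≈ -3848.7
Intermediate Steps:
x(S) = 2*S² (x(S) = S²*2 = 2*S²)
x(-24/(-60)) - 1*3849 = 2*(-24/(-60))² - 1*3849 = 2*(-24*(-1/60))² - 3849 = 2*(⅖)² - 3849 = 2*(4/25) - 3849 = 8/25 - 3849 = -96217/25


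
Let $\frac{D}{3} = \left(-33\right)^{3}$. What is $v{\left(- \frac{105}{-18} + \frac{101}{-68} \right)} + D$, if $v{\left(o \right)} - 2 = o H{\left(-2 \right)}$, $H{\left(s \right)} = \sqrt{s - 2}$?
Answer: $-107809 + \frac{887 i}{102} \approx -1.0781 \cdot 10^{5} + 8.6961 i$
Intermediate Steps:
$D = -107811$ ($D = 3 \left(-33\right)^{3} = 3 \left(-35937\right) = -107811$)
$H{\left(s \right)} = \sqrt{-2 + s}$
$v{\left(o \right)} = 2 + 2 i o$ ($v{\left(o \right)} = 2 + o \sqrt{-2 - 2} = 2 + o \sqrt{-4} = 2 + o 2 i = 2 + 2 i o$)
$v{\left(- \frac{105}{-18} + \frac{101}{-68} \right)} + D = \left(2 + 2 i \left(- \frac{105}{-18} + \frac{101}{-68}\right)\right) - 107811 = \left(2 + 2 i \left(\left(-105\right) \left(- \frac{1}{18}\right) + 101 \left(- \frac{1}{68}\right)\right)\right) - 107811 = \left(2 + 2 i \left(\frac{35}{6} - \frac{101}{68}\right)\right) - 107811 = \left(2 + 2 i \frac{887}{204}\right) - 107811 = \left(2 + \frac{887 i}{102}\right) - 107811 = -107809 + \frac{887 i}{102}$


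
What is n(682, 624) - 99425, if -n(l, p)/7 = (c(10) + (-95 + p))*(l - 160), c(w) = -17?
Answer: -1970273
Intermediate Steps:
n(l, p) = -7*(-160 + l)*(-112 + p) (n(l, p) = -7*(-17 + (-95 + p))*(l - 160) = -7*(-112 + p)*(-160 + l) = -7*(-160 + l)*(-112 + p))
n(682, 624) - 99425 = (-125440 + 784*682 + 1120*624 - 7*682*624) - 99425 = (-125440 + 534688 + 698880 - 2978976) - 99425 = -1870848 - 99425 = -1970273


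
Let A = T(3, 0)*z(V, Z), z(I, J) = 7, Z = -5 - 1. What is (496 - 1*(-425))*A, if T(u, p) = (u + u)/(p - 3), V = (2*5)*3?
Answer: -12894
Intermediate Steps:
V = 30 (V = 10*3 = 30)
T(u, p) = 2*u/(-3 + p) (T(u, p) = (2*u)/(-3 + p) = 2*u/(-3 + p))
Z = -6
A = -14 (A = (2*3/(-3 + 0))*7 = (2*3/(-3))*7 = (2*3*(-⅓))*7 = -2*7 = -14)
(496 - 1*(-425))*A = (496 - 1*(-425))*(-14) = (496 + 425)*(-14) = 921*(-14) = -12894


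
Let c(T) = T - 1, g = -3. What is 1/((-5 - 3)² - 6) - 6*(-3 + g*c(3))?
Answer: 3133/58 ≈ 54.017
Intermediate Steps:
c(T) = -1 + T
1/((-5 - 3)² - 6) - 6*(-3 + g*c(3)) = 1/((-5 - 3)² - 6) - 6*(-3 - 3*(-1 + 3)) = 1/((-8)² - 6) - 6*(-3 - 3*2) = 1/(64 - 6) - 6*(-3 - 6) = 1/58 - 6*(-9) = 1/58 + 54 = 3133/58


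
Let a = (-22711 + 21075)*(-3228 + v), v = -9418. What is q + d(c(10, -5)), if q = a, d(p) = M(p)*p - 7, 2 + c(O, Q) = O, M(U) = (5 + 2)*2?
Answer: 20688961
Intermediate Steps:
M(U) = 14 (M(U) = 7*2 = 14)
c(O, Q) = -2 + O
d(p) = -7 + 14*p (d(p) = 14*p - 7 = -7 + 14*p)
a = 20688856 (a = (-22711 + 21075)*(-3228 - 9418) = -1636*(-12646) = 20688856)
q = 20688856
q + d(c(10, -5)) = 20688856 + (-7 + 14*(-2 + 10)) = 20688856 + (-7 + 14*8) = 20688856 + (-7 + 112) = 20688856 + 105 = 20688961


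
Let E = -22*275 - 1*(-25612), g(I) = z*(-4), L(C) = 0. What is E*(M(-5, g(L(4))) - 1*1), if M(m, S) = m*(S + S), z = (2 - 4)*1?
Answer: -1584522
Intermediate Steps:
z = -2 (z = -2*1 = -2)
g(I) = 8 (g(I) = -2*(-4) = 8)
M(m, S) = 2*S*m (M(m, S) = m*(2*S) = 2*S*m)
E = 19562 (E = -6050 + 25612 = 19562)
E*(M(-5, g(L(4))) - 1*1) = 19562*(2*8*(-5) - 1*1) = 19562*(-80 - 1) = 19562*(-81) = -1584522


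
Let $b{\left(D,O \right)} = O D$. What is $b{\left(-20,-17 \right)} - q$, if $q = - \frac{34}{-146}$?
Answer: $\frac{24803}{73} \approx 339.77$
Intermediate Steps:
$b{\left(D,O \right)} = D O$
$q = \frac{17}{73}$ ($q = \left(-34\right) \left(- \frac{1}{146}\right) = \frac{17}{73} \approx 0.23288$)
$b{\left(-20,-17 \right)} - q = \left(-20\right) \left(-17\right) - \frac{17}{73} = 340 - \frac{17}{73} = \frac{24803}{73}$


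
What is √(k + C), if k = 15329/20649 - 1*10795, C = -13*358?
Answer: 4*I*√411677915358/20649 ≈ 124.29*I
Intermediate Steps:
C = -4654
k = -222890626/20649 (k = 15329*(1/20649) - 10795 = 15329/20649 - 10795 = -222890626/20649 ≈ -10794.)
√(k + C) = √(-222890626/20649 - 4654) = √(-318991072/20649) = 4*I*√411677915358/20649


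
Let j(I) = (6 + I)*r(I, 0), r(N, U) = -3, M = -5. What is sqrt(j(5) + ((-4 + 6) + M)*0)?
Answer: I*sqrt(33) ≈ 5.7446*I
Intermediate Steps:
j(I) = -18 - 3*I (j(I) = (6 + I)*(-3) = -18 - 3*I)
sqrt(j(5) + ((-4 + 6) + M)*0) = sqrt((-18 - 3*5) + ((-4 + 6) - 5)*0) = sqrt((-18 - 15) + (2 - 5)*0) = sqrt(-33 - 3*0) = sqrt(-33 + 0) = sqrt(-33) = I*sqrt(33)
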